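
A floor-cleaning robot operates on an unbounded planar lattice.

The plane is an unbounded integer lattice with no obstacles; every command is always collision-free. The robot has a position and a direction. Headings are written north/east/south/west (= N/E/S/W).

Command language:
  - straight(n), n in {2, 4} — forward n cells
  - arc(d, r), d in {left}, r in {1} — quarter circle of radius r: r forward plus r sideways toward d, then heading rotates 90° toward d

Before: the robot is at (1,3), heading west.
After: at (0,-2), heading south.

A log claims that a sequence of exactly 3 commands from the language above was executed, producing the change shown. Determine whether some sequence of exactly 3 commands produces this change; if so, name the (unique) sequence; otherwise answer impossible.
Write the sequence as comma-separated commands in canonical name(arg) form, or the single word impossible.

key: cell and facing (now S) both changed — the 3 commands mix motion and turning
t0: at (1,3), heading west
step 1 (arc(left, 1)): at (0,2), heading south
step 2 (straight(2)): at (0,0), heading south
step 3 (straight(2)): at (0,-2), heading south
uniquely the one of 27 3-step routes that fits.

arc(left, 1), straight(2), straight(2)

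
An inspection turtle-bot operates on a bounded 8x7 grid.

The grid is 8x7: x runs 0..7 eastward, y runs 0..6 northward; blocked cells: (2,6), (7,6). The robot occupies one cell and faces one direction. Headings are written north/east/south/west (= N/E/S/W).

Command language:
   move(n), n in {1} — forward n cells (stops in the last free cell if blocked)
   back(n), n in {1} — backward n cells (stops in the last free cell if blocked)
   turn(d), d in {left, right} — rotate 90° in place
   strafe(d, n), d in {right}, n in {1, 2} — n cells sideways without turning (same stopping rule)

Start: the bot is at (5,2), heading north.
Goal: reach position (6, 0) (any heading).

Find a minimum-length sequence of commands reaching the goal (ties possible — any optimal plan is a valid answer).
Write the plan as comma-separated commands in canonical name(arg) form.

t0: at (5,2), heading north
t=1 turn(right) ⇒ at (5,2), heading east
t=2 move(1) ⇒ at (6,2), heading east
t=3 strafe(right, 2) ⇒ at (6,0), heading east
nothing shorter than 3 reaches the goal.

turn(right), move(1), strafe(right, 2)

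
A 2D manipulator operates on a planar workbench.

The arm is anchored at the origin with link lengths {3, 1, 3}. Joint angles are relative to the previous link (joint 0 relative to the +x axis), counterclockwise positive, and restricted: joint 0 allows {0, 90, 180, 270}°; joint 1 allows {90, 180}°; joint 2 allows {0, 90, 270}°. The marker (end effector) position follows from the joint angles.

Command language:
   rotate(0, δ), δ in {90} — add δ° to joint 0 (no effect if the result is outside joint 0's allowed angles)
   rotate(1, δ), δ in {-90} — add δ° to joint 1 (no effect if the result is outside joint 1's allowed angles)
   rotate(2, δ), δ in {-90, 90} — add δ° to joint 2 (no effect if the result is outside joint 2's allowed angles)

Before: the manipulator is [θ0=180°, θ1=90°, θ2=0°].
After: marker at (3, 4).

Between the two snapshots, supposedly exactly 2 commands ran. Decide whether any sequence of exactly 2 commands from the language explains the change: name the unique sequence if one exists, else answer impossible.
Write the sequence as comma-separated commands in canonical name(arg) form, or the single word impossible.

rotate(0, 90), rotate(0, 90)

start: [θ0=180°, θ1=90°, θ2=0°]
[1] after rotate(0, 90): [θ0=270°, θ1=90°, θ2=0°]
[2] after rotate(0, 90): [θ0=0°, θ1=90°, θ2=0°]
no other 2-command option fits: unique.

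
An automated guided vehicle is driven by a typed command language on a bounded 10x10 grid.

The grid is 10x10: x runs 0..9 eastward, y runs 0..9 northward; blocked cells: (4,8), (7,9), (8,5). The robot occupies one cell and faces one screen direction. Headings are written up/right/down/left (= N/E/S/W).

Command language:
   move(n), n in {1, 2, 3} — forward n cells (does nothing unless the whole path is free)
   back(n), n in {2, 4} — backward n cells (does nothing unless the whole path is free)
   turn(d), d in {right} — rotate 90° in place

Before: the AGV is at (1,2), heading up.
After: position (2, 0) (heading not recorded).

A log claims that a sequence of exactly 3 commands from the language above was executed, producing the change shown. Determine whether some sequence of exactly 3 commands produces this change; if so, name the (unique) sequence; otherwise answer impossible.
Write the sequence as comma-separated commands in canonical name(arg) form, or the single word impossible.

key: order matters: swapping back(2) and move(1) lands elsewhere
start: at (1,2), heading up
[1] after back(2): at (1,0), heading up
[2] after turn(right): at (1,0), heading right
[3] after move(1): at (2,0), heading right
uniquely the one of 216 3-step routes that fits.

back(2), turn(right), move(1)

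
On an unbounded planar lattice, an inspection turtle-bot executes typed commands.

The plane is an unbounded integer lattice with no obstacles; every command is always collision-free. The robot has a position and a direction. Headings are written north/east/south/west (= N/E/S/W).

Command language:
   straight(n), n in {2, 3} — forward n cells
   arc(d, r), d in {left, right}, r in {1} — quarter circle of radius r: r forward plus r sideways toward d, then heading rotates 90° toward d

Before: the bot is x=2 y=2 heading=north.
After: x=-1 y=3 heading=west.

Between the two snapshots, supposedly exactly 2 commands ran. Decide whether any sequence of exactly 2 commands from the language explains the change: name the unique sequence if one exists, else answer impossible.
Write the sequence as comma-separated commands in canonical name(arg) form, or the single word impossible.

key: running straight(2) before arc(left, 1) would end elsewhere — order is forced
from: x=2 y=2 heading=north
1. arc(left, 1) → x=1 y=3 heading=west
2. straight(2) → x=-1 y=3 heading=west
no rival 2-sequence matches.

arc(left, 1), straight(2)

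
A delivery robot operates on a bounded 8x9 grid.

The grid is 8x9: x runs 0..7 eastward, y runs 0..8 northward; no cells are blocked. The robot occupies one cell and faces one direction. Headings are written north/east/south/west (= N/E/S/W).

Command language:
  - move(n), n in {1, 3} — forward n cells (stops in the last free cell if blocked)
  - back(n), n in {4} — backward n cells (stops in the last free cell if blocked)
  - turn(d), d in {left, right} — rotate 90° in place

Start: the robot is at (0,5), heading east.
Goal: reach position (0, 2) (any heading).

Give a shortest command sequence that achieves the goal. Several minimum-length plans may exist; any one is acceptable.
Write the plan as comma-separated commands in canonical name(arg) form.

begin: at (0,5), heading east
1. turn(right) → at (0,5), heading south
2. move(3) → at (0,2), heading south
nothing shorter than 2 reaches the goal.

turn(right), move(3)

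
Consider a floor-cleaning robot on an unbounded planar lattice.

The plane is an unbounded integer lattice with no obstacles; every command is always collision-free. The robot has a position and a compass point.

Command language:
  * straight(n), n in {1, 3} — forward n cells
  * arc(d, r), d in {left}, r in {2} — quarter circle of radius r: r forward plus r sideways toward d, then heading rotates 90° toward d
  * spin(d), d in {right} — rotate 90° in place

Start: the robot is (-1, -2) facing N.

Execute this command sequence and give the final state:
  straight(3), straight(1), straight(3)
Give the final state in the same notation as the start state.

(-1, 5) facing N

begin: (-1, -2) facing N
[1] after straight(3): (-1, 1) facing N
[2] after straight(1): (-1, 2) facing N
[3] after straight(3): (-1, 5) facing N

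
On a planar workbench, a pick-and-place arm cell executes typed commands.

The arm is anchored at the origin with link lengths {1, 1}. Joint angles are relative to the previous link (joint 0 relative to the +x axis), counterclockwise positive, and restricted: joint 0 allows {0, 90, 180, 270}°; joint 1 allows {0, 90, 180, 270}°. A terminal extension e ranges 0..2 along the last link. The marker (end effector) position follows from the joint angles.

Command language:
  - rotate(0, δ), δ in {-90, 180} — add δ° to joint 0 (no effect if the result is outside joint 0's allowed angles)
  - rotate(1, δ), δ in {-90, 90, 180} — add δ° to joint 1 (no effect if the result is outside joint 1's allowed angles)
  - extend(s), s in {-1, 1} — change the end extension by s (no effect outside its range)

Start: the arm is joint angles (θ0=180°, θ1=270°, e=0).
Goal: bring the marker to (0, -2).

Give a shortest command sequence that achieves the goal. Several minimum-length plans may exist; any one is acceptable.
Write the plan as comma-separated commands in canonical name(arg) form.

rotate(0, -90), rotate(1, 90), rotate(0, 180)

t0: joint angles (θ0=180°, θ1=270°, e=0)
t=1 rotate(0, -90) ⇒ joint angles (θ0=90°, θ1=270°, e=0)
t=2 rotate(1, 90) ⇒ joint angles (θ0=90°, θ1=0°, e=0)
t=3 rotate(0, 180) ⇒ joint angles (θ0=270°, θ1=0°, e=0)
nothing shorter than 3 reaches the goal.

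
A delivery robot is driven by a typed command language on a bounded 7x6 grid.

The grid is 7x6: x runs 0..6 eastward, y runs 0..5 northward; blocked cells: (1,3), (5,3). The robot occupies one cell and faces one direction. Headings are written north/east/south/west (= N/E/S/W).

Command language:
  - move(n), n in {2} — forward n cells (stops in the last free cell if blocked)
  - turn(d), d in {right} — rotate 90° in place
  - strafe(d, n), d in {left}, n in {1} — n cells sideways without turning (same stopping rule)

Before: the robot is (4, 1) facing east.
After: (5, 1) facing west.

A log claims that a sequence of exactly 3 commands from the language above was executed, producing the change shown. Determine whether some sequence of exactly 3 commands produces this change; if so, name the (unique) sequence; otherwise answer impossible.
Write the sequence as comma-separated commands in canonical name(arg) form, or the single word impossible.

key: cell and facing (now W) both changed — the 3 commands mix motion and turning
t0: (4, 1) facing east
step 1 (turn(right)): (4, 1) facing south
step 2 (strafe(left, 1)): (5, 1) facing south
step 3 (turn(right)): (5, 1) facing west
no rival 3-sequence matches.

turn(right), strafe(left, 1), turn(right)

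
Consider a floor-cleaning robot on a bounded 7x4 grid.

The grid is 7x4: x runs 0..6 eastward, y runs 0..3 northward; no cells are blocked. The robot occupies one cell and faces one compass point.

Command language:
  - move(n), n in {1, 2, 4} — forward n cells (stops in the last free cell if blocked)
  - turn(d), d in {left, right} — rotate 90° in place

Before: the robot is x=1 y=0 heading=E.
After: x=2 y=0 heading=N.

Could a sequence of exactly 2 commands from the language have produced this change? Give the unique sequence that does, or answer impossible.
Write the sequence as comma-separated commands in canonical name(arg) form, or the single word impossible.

move(1), turn(left)

key: order matters: swapping move(1) and turn(left) lands elsewhere
begin: x=1 y=0 heading=E
[1] after move(1): x=2 y=0 heading=E
[2] after turn(left): x=2 y=0 heading=N
no rival 2-sequence matches.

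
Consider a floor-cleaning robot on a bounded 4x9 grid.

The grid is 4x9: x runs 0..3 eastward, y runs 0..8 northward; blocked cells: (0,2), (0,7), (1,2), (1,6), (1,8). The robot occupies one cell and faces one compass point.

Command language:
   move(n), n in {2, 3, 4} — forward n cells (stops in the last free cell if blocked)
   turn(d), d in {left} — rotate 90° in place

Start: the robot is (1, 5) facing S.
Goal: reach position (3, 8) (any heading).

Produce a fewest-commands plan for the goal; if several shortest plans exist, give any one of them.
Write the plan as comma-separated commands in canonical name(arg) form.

from: (1, 5) facing S
1. turn(left) → (1, 5) facing E
2. move(3) → (3, 5) facing E
3. turn(left) → (3, 5) facing N
4. move(3) → (3, 8) facing N
nothing shorter than 4 reaches the goal.

turn(left), move(3), turn(left), move(3)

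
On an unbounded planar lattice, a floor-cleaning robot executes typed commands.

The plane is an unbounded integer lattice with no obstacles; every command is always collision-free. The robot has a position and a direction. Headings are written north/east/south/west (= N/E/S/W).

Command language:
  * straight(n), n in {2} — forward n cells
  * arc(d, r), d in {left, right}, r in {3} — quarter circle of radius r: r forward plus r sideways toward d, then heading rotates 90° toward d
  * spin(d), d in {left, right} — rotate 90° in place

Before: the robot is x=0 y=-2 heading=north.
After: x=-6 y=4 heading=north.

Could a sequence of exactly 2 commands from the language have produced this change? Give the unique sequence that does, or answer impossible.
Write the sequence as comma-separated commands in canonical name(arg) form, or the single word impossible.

arc(left, 3), arc(right, 3)

key: heading stays N — rotations cancel among the 2 commands
initial: x=0 y=-2 heading=north
1. arc(left, 3) → x=-3 y=1 heading=west
2. arc(right, 3) → x=-6 y=4 heading=north
no rival 2-sequence matches.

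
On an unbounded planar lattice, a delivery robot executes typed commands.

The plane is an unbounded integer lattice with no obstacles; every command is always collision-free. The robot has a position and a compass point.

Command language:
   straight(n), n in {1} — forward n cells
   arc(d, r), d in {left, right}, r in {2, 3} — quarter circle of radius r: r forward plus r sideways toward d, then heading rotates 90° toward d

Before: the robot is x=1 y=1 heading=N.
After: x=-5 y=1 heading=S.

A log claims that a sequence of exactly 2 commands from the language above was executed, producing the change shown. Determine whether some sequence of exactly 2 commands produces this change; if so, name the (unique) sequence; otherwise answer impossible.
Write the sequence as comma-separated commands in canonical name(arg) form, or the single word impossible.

arc(left, 3), arc(left, 3)

key: cell and facing (now S) both changed — the 2 commands mix motion and turning
t0: x=1 y=1 heading=N
1. arc(left, 3) → x=-2 y=4 heading=W
2. arc(left, 3) → x=-5 y=1 heading=S
uniquely the one of 25 2-step routes that fits.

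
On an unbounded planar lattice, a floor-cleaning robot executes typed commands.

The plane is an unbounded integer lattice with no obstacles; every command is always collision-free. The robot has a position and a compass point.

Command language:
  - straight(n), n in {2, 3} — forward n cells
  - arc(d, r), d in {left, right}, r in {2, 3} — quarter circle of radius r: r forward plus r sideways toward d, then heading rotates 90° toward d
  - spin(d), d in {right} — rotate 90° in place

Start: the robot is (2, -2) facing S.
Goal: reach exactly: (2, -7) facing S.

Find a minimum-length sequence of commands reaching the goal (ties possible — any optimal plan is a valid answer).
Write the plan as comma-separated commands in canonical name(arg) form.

begin: (2, -2) facing S
[1] after straight(2): (2, -4) facing S
[2] after straight(3): (2, -7) facing S
nothing shorter than 2 reaches the goal.

straight(2), straight(3)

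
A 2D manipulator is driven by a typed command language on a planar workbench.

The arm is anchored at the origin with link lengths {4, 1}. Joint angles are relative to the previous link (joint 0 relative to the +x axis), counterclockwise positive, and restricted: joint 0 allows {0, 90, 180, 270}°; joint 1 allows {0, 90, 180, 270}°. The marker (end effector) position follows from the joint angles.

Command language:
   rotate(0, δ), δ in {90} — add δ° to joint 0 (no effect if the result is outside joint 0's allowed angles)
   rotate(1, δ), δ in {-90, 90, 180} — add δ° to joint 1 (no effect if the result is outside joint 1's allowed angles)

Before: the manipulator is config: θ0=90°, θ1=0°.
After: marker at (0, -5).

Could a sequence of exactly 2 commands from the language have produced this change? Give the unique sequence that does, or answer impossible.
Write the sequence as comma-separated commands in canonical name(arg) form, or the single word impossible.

rotate(0, 90), rotate(0, 90)

t0: config: θ0=90°, θ1=0°
t=1 rotate(0, 90) ⇒ config: θ0=180°, θ1=0°
t=2 rotate(0, 90) ⇒ config: θ0=270°, θ1=0°
no rival 2-sequence matches.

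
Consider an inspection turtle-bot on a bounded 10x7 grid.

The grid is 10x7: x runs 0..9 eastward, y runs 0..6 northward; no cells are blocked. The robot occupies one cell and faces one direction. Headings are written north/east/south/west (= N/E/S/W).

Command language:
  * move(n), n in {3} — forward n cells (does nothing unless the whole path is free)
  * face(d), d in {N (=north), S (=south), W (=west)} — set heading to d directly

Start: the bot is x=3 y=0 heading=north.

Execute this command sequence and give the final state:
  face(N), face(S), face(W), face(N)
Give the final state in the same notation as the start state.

initial: x=3 y=0 heading=north
1. face(N) → x=3 y=0 heading=north
2. face(S) → x=3 y=0 heading=south
3. face(W) → x=3 y=0 heading=west
4. face(N) → x=3 y=0 heading=north

x=3 y=0 heading=north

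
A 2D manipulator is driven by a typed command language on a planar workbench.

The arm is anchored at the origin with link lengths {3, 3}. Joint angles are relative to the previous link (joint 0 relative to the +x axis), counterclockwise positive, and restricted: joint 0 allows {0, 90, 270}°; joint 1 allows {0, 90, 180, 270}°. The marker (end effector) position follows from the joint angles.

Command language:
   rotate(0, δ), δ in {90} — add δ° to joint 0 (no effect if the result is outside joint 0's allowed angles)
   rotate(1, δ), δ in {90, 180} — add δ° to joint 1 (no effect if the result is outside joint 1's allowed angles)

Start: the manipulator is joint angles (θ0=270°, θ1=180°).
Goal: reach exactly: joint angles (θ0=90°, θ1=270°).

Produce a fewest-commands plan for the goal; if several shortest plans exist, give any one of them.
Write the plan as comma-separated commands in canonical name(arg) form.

from: joint angles (θ0=270°, θ1=180°)
t=1 rotate(1, 90) ⇒ joint angles (θ0=270°, θ1=270°)
t=2 rotate(0, 90) ⇒ joint angles (θ0=0°, θ1=270°)
t=3 rotate(0, 90) ⇒ joint angles (θ0=90°, θ1=270°)
minimal: 3 command(s), checked below 3.

rotate(1, 90), rotate(0, 90), rotate(0, 90)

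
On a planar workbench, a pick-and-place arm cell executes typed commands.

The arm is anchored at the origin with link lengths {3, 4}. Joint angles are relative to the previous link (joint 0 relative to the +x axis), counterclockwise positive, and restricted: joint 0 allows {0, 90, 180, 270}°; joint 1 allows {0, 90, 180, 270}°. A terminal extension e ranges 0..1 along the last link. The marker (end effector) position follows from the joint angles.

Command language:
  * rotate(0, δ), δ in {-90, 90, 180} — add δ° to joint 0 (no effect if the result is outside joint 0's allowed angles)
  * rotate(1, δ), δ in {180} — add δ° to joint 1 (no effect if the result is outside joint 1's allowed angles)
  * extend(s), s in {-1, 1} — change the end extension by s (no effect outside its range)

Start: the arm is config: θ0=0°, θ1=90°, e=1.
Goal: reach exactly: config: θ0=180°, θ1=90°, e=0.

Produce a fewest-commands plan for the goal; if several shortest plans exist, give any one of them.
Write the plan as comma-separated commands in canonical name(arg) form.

extend(-1), rotate(0, 180)

t0: config: θ0=0°, θ1=90°, e=1
step 1 (extend(-1)): config: θ0=0°, θ1=90°, e=0
step 2 (rotate(0, 180)): config: θ0=180°, θ1=90°, e=0
shorter routes all fall short; 2 is best.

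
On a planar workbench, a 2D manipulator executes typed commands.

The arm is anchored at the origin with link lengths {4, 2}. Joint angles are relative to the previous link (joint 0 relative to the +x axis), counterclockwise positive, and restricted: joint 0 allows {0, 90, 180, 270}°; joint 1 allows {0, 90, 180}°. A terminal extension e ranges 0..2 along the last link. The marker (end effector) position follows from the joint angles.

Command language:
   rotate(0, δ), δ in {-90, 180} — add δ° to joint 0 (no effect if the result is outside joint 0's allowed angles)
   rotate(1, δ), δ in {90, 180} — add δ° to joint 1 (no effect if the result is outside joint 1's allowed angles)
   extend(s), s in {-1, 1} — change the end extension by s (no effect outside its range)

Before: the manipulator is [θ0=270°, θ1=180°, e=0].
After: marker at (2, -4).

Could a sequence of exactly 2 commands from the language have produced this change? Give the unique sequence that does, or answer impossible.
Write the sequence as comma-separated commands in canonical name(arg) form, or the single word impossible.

rotate(1, 180), rotate(1, 90)

key: running rotate(1, 90) before rotate(1, 180) would end elsewhere — order is forced
initial: [θ0=270°, θ1=180°, e=0]
1. rotate(1, 180) → [θ0=270°, θ1=0°, e=0]
2. rotate(1, 90) → [θ0=270°, θ1=90°, e=0]
uniquely the one of 36 2-step routes that fits.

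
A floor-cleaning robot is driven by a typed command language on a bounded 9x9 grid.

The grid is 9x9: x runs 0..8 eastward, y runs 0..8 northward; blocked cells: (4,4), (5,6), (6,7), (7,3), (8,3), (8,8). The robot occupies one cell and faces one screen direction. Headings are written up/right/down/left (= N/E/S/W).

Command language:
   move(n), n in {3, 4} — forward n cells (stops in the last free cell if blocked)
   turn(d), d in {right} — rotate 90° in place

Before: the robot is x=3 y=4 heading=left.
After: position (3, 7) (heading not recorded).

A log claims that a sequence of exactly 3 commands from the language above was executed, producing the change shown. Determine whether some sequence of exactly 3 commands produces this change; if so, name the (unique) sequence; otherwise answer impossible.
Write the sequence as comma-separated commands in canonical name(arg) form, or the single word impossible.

from: x=3 y=4 heading=left
t=1 turn(right) ⇒ x=3 y=4 heading=up
t=2 move(3) ⇒ x=3 y=7 heading=up
t=3 turn(right) ⇒ x=3 y=7 heading=right
no other 3-command option fits: unique.

turn(right), move(3), turn(right)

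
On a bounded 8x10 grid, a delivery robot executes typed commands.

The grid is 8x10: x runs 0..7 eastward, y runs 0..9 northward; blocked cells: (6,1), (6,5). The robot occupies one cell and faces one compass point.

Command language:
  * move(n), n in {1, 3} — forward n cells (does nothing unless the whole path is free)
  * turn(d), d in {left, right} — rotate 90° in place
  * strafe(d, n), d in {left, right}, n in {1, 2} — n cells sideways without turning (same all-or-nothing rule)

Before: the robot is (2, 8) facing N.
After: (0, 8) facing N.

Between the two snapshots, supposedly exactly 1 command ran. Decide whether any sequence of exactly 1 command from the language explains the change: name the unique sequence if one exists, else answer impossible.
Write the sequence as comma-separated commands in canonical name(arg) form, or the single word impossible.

strafe(left, 2)

key: heading stays N — the single command does not turn
begin: (2, 8) facing N
[1] after strafe(left, 2): (0, 8) facing N
all 8 alternatives checked — unique.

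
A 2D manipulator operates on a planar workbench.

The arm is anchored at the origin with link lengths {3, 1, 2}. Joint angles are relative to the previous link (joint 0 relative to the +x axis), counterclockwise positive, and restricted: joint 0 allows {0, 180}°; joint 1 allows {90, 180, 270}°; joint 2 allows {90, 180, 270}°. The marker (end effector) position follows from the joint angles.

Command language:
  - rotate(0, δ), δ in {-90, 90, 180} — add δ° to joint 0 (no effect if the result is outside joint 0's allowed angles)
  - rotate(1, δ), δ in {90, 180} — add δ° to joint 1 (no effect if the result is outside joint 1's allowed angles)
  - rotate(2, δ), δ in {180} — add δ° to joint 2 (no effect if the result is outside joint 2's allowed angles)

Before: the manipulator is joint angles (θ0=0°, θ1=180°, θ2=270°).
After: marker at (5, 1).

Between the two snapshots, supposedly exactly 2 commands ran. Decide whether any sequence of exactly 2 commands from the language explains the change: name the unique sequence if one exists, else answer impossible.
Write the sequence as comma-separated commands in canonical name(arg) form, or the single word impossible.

key: order matters: swapping rotate(1, 90) and rotate(1, 180) lands elsewhere
begin: joint angles (θ0=0°, θ1=180°, θ2=270°)
step 1 (rotate(1, 90)): joint angles (θ0=0°, θ1=270°, θ2=270°)
step 2 (rotate(1, 180)): joint angles (θ0=0°, θ1=90°, θ2=270°)
uniquely the one of 36 2-step routes that fits.

rotate(1, 90), rotate(1, 180)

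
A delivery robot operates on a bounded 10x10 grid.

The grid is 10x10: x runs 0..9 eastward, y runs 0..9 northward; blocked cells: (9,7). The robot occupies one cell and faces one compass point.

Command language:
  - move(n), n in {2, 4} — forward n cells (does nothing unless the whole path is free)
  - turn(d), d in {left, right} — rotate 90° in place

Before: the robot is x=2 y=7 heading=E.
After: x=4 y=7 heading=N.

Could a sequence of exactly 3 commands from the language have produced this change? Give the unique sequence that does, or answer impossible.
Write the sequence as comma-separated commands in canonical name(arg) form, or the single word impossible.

key: cell and facing (now N) both changed — the 3 commands mix motion and turning
initial: x=2 y=7 heading=E
step 1 (move(2)): x=4 y=7 heading=E
step 2 (turn(left)): x=4 y=7 heading=N
step 3 (move(4)): x=4 y=7 heading=N
no other 3-command option fits: unique.

move(2), turn(left), move(4)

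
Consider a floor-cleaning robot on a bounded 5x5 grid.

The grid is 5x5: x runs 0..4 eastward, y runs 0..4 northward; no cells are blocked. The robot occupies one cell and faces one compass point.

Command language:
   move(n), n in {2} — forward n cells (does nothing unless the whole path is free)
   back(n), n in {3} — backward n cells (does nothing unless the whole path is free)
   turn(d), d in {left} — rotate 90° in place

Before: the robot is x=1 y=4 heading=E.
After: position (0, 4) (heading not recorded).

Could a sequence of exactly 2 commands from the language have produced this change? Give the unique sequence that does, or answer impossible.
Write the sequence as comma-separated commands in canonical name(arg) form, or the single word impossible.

key: order matters: swapping move(2) and back(3) lands elsewhere
start: x=1 y=4 heading=E
[1] after move(2): x=3 y=4 heading=E
[2] after back(3): x=0 y=4 heading=E
no rival 2-sequence matches.

move(2), back(3)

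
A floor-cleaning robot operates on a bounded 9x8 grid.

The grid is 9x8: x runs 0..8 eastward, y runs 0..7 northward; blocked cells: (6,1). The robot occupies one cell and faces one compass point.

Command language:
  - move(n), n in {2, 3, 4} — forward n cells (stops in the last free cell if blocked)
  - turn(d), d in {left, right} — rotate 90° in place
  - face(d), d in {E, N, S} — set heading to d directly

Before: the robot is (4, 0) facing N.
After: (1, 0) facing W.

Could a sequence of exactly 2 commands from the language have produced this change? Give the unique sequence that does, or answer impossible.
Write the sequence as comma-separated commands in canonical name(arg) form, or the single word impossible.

turn(left), move(3)

key: cell and facing (now W) both changed — the 2 commands mix motion and turning
start: (4, 0) facing N
1. turn(left) → (4, 0) facing W
2. move(3) → (1, 0) facing W
uniquely the one of 64 2-step routes that fits.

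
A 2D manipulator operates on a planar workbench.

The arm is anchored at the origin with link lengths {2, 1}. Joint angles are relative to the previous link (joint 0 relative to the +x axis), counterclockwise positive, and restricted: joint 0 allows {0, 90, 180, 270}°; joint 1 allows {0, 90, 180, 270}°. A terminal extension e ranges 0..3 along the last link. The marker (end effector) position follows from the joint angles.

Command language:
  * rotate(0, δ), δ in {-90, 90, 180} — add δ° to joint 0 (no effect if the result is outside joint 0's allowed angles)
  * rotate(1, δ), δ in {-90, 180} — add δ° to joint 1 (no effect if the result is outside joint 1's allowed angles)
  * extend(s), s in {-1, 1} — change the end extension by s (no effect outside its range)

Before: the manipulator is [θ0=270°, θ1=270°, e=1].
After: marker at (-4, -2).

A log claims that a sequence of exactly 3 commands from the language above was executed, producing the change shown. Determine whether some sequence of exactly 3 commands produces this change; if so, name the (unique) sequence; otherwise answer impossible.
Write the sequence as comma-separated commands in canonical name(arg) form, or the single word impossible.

extend(1), extend(1), extend(1)

initial: [θ0=270°, θ1=270°, e=1]
t=1 extend(1) ⇒ [θ0=270°, θ1=270°, e=2]
t=2 extend(1) ⇒ [θ0=270°, θ1=270°, e=3]
t=3 extend(1) ⇒ [θ0=270°, θ1=270°, e=3]
all 343 alternatives checked — unique.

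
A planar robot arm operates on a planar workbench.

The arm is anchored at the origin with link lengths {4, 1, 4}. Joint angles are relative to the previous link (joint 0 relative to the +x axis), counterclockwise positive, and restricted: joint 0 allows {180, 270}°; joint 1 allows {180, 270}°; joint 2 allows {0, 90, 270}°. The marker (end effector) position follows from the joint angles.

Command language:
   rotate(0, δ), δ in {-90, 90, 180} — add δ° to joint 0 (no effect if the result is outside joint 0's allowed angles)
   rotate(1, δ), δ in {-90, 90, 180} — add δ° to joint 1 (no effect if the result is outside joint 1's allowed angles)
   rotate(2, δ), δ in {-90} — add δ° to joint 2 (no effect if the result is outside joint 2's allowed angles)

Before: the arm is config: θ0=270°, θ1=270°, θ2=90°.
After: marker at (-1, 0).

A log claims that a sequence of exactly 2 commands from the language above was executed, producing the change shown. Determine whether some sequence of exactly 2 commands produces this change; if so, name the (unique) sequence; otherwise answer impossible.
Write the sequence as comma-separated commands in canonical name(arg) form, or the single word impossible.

begin: config: θ0=270°, θ1=270°, θ2=90°
1. rotate(2, -90) → config: θ0=270°, θ1=270°, θ2=0°
2. rotate(2, -90) → config: θ0=270°, θ1=270°, θ2=270°
no rival 2-sequence matches.

rotate(2, -90), rotate(2, -90)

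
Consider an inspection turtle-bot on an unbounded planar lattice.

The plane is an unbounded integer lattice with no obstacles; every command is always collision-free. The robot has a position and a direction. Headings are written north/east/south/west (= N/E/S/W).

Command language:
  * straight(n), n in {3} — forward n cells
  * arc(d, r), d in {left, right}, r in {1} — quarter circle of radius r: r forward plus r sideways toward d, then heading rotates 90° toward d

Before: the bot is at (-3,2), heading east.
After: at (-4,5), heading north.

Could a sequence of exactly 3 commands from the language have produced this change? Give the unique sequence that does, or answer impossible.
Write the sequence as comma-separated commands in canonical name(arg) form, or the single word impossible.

arc(left, 1), arc(left, 1), arc(right, 1)

key: cell and facing (now N) both changed — the 3 commands mix motion and turning
initial: at (-3,2), heading east
[1] after arc(left, 1): at (-2,3), heading north
[2] after arc(left, 1): at (-3,4), heading west
[3] after arc(right, 1): at (-4,5), heading north
no other 3-command option fits: unique.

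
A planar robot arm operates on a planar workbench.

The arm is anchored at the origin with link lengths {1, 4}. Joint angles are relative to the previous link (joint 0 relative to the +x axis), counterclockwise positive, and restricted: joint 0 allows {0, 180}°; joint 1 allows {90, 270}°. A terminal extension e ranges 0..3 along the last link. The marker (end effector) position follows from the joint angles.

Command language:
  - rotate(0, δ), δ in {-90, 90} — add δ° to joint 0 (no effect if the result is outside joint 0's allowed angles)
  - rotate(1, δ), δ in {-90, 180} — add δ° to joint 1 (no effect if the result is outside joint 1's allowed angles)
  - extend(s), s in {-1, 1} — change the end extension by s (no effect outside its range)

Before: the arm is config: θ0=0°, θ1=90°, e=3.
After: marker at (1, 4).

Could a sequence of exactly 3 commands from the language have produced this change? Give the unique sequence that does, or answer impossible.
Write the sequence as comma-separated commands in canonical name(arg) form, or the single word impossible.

initial: config: θ0=0°, θ1=90°, e=3
t=1 extend(-1) ⇒ config: θ0=0°, θ1=90°, e=2
t=2 extend(-1) ⇒ config: θ0=0°, θ1=90°, e=1
t=3 extend(-1) ⇒ config: θ0=0°, θ1=90°, e=0
no rival 3-sequence matches.

extend(-1), extend(-1), extend(-1)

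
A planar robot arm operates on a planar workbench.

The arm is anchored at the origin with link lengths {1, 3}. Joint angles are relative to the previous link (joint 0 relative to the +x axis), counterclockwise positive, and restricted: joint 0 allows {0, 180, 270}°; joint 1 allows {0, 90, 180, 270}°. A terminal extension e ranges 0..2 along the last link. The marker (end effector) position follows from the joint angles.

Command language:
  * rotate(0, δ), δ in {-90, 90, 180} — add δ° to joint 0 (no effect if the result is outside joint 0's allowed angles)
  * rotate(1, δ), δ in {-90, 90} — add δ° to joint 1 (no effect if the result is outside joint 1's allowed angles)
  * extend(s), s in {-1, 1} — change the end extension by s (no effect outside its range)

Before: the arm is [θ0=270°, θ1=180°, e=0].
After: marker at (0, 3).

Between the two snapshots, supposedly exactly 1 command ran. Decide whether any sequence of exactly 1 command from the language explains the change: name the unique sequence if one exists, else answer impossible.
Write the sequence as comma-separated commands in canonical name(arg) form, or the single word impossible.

extend(1)

from: [θ0=270°, θ1=180°, e=0]
step 1 (extend(1)): [θ0=270°, θ1=180°, e=1]
all 7 alternatives checked — unique.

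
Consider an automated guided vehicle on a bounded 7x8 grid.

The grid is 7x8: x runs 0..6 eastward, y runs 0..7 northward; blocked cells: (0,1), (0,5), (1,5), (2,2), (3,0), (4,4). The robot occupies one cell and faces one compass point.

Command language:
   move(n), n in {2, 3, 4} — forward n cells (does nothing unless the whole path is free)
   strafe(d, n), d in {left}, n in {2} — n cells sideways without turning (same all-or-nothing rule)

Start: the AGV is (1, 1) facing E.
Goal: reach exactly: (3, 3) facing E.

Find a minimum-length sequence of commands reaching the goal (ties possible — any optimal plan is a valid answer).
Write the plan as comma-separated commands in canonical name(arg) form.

from: (1, 1) facing E
1. strafe(left, 2) → (1, 3) facing E
2. move(2) → (3, 3) facing E
nothing shorter than 2 reaches the goal.

strafe(left, 2), move(2)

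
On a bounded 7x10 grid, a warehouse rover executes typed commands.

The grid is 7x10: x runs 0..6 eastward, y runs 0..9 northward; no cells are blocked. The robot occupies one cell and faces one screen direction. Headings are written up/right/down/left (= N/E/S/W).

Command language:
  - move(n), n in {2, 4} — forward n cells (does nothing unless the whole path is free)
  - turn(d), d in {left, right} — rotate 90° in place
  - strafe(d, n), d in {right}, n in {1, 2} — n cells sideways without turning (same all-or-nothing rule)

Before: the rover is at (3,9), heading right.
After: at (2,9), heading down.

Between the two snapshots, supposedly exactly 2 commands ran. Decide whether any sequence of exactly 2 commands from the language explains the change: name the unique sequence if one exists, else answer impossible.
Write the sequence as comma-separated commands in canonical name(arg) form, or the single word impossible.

turn(right), strafe(right, 1)

key: order matters: swapping turn(right) and strafe(right, 1) lands elsewhere
initial: at (3,9), heading right
[1] after turn(right): at (3,9), heading down
[2] after strafe(right, 1): at (2,9), heading down
no rival 2-sequence matches.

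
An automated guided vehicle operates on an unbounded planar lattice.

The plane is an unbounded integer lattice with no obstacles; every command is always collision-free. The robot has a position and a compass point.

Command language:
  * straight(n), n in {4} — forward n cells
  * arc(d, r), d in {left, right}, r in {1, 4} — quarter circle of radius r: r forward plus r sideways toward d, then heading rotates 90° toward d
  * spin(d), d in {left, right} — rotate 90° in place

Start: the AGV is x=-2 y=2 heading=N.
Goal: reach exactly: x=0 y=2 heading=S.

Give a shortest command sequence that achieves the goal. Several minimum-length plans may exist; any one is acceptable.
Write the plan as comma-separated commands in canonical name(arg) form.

t0: x=-2 y=2 heading=N
[1] after arc(right, 1): x=-1 y=3 heading=E
[2] after arc(right, 1): x=0 y=2 heading=S
minimal: 2 command(s), checked below 2.

arc(right, 1), arc(right, 1)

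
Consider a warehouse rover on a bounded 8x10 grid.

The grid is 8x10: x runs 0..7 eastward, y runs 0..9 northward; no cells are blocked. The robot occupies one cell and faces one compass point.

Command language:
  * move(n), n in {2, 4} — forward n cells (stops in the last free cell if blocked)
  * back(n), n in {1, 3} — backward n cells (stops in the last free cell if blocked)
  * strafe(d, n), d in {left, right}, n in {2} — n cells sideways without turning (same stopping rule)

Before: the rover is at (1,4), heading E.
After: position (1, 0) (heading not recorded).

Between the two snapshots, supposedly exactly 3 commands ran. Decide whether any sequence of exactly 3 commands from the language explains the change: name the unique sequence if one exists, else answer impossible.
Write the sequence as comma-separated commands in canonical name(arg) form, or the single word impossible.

strafe(right, 2), strafe(right, 2), strafe(right, 2)

key: the third strafe(right, 2) runs into the grid edge before its full distance
begin: at (1,4), heading E
step 1 (strafe(right, 2)): at (1,2), heading E
step 2 (strafe(right, 2)): at (1,0), heading E
step 3 (strafe(right, 2)): at (1,0), heading E
no other 3-command option fits: unique.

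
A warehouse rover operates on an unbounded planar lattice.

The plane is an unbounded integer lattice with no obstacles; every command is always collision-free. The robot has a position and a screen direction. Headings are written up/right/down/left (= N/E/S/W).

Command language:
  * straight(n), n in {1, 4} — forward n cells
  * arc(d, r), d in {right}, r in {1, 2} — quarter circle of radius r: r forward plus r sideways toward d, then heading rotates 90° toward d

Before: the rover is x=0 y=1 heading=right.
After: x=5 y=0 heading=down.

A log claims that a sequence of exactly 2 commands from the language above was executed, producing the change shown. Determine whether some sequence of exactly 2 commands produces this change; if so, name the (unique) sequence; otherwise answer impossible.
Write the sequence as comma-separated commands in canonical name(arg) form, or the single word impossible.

straight(4), arc(right, 1)

key: position moved to (5,0) AND the heading swung to S — translation plus rotation needed
initial: x=0 y=1 heading=right
step 1 (straight(4)): x=4 y=1 heading=right
step 2 (arc(right, 1)): x=5 y=0 heading=down
no rival 2-sequence matches.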